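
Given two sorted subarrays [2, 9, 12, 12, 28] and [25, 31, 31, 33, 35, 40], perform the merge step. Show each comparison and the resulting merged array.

Merging process:

Compare 2 vs 25: take 2 from left. Merged: [2]
Compare 9 vs 25: take 9 from left. Merged: [2, 9]
Compare 12 vs 25: take 12 from left. Merged: [2, 9, 12]
Compare 12 vs 25: take 12 from left. Merged: [2, 9, 12, 12]
Compare 28 vs 25: take 25 from right. Merged: [2, 9, 12, 12, 25]
Compare 28 vs 31: take 28 from left. Merged: [2, 9, 12, 12, 25, 28]
Append remaining from right: [31, 31, 33, 35, 40]. Merged: [2, 9, 12, 12, 25, 28, 31, 31, 33, 35, 40]

Final merged array: [2, 9, 12, 12, 25, 28, 31, 31, 33, 35, 40]
Total comparisons: 6

The merged array is [2, 9, 12, 12, 25, 28, 31, 31, 33, 35, 40], requiring 6 comparisons. The merge step runs in O(n) time where n is the total number of elements.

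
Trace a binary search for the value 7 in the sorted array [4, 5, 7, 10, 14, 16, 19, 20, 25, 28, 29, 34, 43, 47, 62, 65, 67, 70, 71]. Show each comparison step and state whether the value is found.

Binary search for 7 in [4, 5, 7, 10, 14, 16, 19, 20, 25, 28, 29, 34, 43, 47, 62, 65, 67, 70, 71]:

lo=0, hi=18, mid=9, arr[mid]=28 -> 28 > 7, search left half
lo=0, hi=8, mid=4, arr[mid]=14 -> 14 > 7, search left half
lo=0, hi=3, mid=1, arr[mid]=5 -> 5 < 7, search right half
lo=2, hi=3, mid=2, arr[mid]=7 -> Found target at index 2!

Binary search finds 7 at index 2 after 4 comparisons. The search repeatedly halves the search space by comparing with the middle element.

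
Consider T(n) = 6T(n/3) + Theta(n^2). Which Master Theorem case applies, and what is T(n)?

Master Theorem for T(n) = 6T(n/3) + O(n^2):

a = 6, b = 3, c = 2
log_b(a) = log_3(6) = 1.6309

Case 3: c = 2 > log_3(6) = 1.6309
T(n) = O(n^2) = O(n^2)

For T(n) = 6T(n/3) + O(n^2): log_3(6) = 1.6309. This is Case 3 of the Master Theorem (c > log_b(a), work dominated by root), giving O(n^2).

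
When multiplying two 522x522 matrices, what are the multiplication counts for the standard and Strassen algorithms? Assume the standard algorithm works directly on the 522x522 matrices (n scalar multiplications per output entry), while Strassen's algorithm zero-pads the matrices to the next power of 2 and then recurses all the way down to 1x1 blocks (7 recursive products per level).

Matrix multiplication for 522x522 matrices:

Strassen's algorithm requires power-of-2 dimensions. Pad 522x522 to 1024x1024 (next power of 2).

Standard algorithm: 522^3 = 142236648 multiplications
Strassen's algorithm: 7^(log2(1024)) = 7^10 = 282475249 multiplications
Difference: 142236648 - 282475249 = -140238601 (Strassen uses MORE here due to padding overhead — for small or just-over-power-of-2 n, padding can outweigh the per-level savings)

Standard: 142236648 multiplications (522^3). Strassen: 282475249 multiplications (7^10, after padding to 1024x1024). Strassen reduces 8 recursive multiplications to 7 at each level.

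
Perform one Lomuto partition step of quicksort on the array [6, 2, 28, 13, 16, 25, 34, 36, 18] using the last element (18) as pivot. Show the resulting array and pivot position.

Lomuto partition with pivot = 18:

Initial array: [6, 2, 28, 13, 16, 25, 34, 36, 18]

arr[0]=6 <= 18: swap with position 0, array becomes [6, 2, 28, 13, 16, 25, 34, 36, 18]
arr[1]=2 <= 18: swap with position 1, array becomes [6, 2, 28, 13, 16, 25, 34, 36, 18]
arr[2]=28 > 18: no swap
arr[3]=13 <= 18: swap with position 2, array becomes [6, 2, 13, 28, 16, 25, 34, 36, 18]
arr[4]=16 <= 18: swap with position 3, array becomes [6, 2, 13, 16, 28, 25, 34, 36, 18]
arr[5]=25 > 18: no swap
arr[6]=34 > 18: no swap
arr[7]=36 > 18: no swap

Place pivot at position 4: [6, 2, 13, 16, 18, 25, 34, 36, 28]
Pivot position: 4

After partitioning with pivot 18, the array becomes [6, 2, 13, 16, 18, 25, 34, 36, 28]. The pivot is placed at index 4. All elements to the left of the pivot are <= 18, and all elements to the right are > 18.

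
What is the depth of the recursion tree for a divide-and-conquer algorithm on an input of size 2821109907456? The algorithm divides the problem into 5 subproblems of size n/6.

For divide and conquer with division factor 6:

Problem sizes at each level:
Level 0: 2821109907456
Level 1: 470184984576
Level 2: 78364164096
Level 3: 13060694016
Level 4: 2176782336
Level 5: 362797056
Level 6: 60466176
Level 7: 10077696
Level 8: 1679616
Level 9: 279936
Level 10: 46656
Level 11: 7776
Level 12: 1296
Level 13: 216
Level 14: 36
Level 15: 6
Level 16: 1

The root is level 0 and the size-1 base case is level 16 (the tree spans levels 0 through 16, i.e. 17 levels counting the root), so the depth is the number of divisions: log_6(2821109907456) = 16

The recursion tree depth is log_6(2821109907456) = 16. At each level, the problem size is divided by 6, so it takes 16 divisions to reduce to a base case of size 1. The algorithm makes 5 recursive calls at each level.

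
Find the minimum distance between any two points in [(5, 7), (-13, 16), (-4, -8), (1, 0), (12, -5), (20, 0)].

Computing all pairwise distances among 6 points:

d((5, 7), (-13, 16)) = 20.1246
d((5, 7), (-4, -8)) = 17.4929
d((5, 7), (1, 0)) = 8.0623 <-- minimum
d((5, 7), (12, -5)) = 13.8924
d((5, 7), (20, 0)) = 16.5529
d((-13, 16), (-4, -8)) = 25.632
d((-13, 16), (1, 0)) = 21.2603
d((-13, 16), (12, -5)) = 32.6497
d((-13, 16), (20, 0)) = 36.6742
d((-4, -8), (1, 0)) = 9.434
d((-4, -8), (12, -5)) = 16.2788
d((-4, -8), (20, 0)) = 25.2982
d((1, 0), (12, -5)) = 12.083
d((1, 0), (20, 0)) = 19.0
d((12, -5), (20, 0)) = 9.434

Closest pair: (5, 7) and (1, 0) with distance 8.0623

The closest pair is (5, 7) and (1, 0) with Euclidean distance 8.0623. For 6 points, brute-force pairwise comparison is shown above. For large n, the divide-and-conquer algorithm (sort by x, recurse on halves, check the dividing strip) achieves O(n log n).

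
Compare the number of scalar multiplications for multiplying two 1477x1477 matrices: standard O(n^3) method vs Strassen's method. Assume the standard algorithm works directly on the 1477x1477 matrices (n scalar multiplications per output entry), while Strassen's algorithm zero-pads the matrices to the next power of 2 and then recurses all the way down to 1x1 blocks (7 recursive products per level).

Matrix multiplication for 1477x1477 matrices:

Strassen's algorithm requires power-of-2 dimensions. Pad 1477x1477 to 2048x2048 (next power of 2).

Standard algorithm: 1477^3 = 3222118333 multiplications
Strassen's algorithm: 7^(log2(2048)) = 7^11 = 1977326743 multiplications
Savings: 3222118333 - 1977326743 = 1244791590 multiplications

Standard: 3222118333 multiplications (1477^3). Strassen: 1977326743 multiplications (7^11, after padding to 2048x2048). Strassen reduces 8 recursive multiplications to 7 at each level.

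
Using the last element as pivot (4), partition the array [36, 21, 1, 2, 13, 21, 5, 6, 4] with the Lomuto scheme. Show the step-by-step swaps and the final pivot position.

Lomuto partition with pivot = 4:

Initial array: [36, 21, 1, 2, 13, 21, 5, 6, 4]

arr[0]=36 > 4: no swap
arr[1]=21 > 4: no swap
arr[2]=1 <= 4: swap with position 0, array becomes [1, 21, 36, 2, 13, 21, 5, 6, 4]
arr[3]=2 <= 4: swap with position 1, array becomes [1, 2, 36, 21, 13, 21, 5, 6, 4]
arr[4]=13 > 4: no swap
arr[5]=21 > 4: no swap
arr[6]=5 > 4: no swap
arr[7]=6 > 4: no swap

Place pivot at position 2: [1, 2, 4, 21, 13, 21, 5, 6, 36]
Pivot position: 2

After partitioning with pivot 4, the array becomes [1, 2, 4, 21, 13, 21, 5, 6, 36]. The pivot is placed at index 2. All elements to the left of the pivot are <= 4, and all elements to the right are > 4.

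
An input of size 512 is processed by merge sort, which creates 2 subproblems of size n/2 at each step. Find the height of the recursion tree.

For divide and conquer with division factor 2:

Problem sizes at each level:
Level 0: 512
Level 1: 256
Level 2: 128
Level 3: 64
Level 4: 32
Level 5: 16
Level 6: 8
Level 7: 4
Level 8: 2
Level 9: 1

The root is level 0 and the size-1 base case is level 9 (the tree spans levels 0 through 9, i.e. 10 levels counting the root), so the depth is the number of divisions: log_2(512) = 9

The recursion tree depth is log_2(512) = 9. At each level, the problem size is divided by 2, so it takes 9 divisions to reduce to a base case of size 1. The algorithm makes 2 recursive calls at each level.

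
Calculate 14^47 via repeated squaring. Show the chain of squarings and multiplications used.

Computing 14^47 by squaring (build up from 14^1; each line after the first costs one multiplication):

14^1 = 14
14^2 = (14^1)^2 = 14^2 = 196
14^4 = (14^2)^2 = 196^2 = 38416
14^5 = 14 * 14^4 = 14 * 38416 = 537824
14^10 = (14^5)^2 = 537824^2 = 289254654976
14^11 = 14 * 14^10 = 14 * 289254654976 = 4049565169664
14^22 = (14^11)^2 = 4049565169664^2 = 16398978063355821105872896
14^23 = 14 * 14^22 = 14 * 16398978063355821105872896 = 229585692886981495482220544
14^46 = (14^23)^2 = 229585692886981495482220544^2 = 52709590378395385649697127909589319306203213055655936
14^47 = 14 * 14^46 = 14 * 52709590378395385649697127909589319306203213055655936 = 737934265297535399095759790734250470286844982779183104

Result: 737934265297535399095759790734250470286844982779183104
Multiplications needed: 9 (9 lines after 14^1)

14^47 = 737934265297535399095759790734250470286844982779183104. Using exponentiation by squaring, this requires 9 multiplications. The key idea: if the exponent is even, square the half-power; if odd, multiply by the base once.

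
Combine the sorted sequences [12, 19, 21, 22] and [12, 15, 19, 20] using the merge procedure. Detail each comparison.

Merging process:

Compare 12 vs 12: take 12 from left. Merged: [12]
Compare 19 vs 12: take 12 from right. Merged: [12, 12]
Compare 19 vs 15: take 15 from right. Merged: [12, 12, 15]
Compare 19 vs 19: take 19 from left. Merged: [12, 12, 15, 19]
Compare 21 vs 19: take 19 from right. Merged: [12, 12, 15, 19, 19]
Compare 21 vs 20: take 20 from right. Merged: [12, 12, 15, 19, 19, 20]
Append remaining from left: [21, 22]. Merged: [12, 12, 15, 19, 19, 20, 21, 22]

Final merged array: [12, 12, 15, 19, 19, 20, 21, 22]
Total comparisons: 6

The merged array is [12, 12, 15, 19, 19, 20, 21, 22], requiring 6 comparisons. The merge step runs in O(n) time where n is the total number of elements.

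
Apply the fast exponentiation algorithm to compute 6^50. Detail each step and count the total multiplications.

Computing 6^50 by squaring (build up from 6^1; each line after the first costs one multiplication):

6^1 = 6
6^2 = (6^1)^2 = 6^2 = 36
6^3 = 6 * 6^2 = 6 * 36 = 216
6^6 = (6^3)^2 = 216^2 = 46656
6^12 = (6^6)^2 = 46656^2 = 2176782336
6^24 = (6^12)^2 = 2176782336^2 = 4738381338321616896
6^25 = 6 * 6^24 = 6 * 4738381338321616896 = 28430288029929701376
6^50 = (6^25)^2 = 28430288029929701376^2 = 808281277464764060643139600456536293376

Result: 808281277464764060643139600456536293376
Multiplications needed: 7 (7 lines after 6^1)

6^50 = 808281277464764060643139600456536293376. Using exponentiation by squaring, this requires 7 multiplications. The key idea: if the exponent is even, square the half-power; if odd, multiply by the base once.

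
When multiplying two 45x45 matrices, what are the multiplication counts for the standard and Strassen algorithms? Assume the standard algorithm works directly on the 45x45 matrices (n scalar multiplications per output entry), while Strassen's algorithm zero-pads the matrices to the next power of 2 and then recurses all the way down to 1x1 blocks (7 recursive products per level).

Matrix multiplication for 45x45 matrices:

Strassen's algorithm requires power-of-2 dimensions. Pad 45x45 to 64x64 (next power of 2).

Standard algorithm: 45^3 = 91125 multiplications
Strassen's algorithm: 7^(log2(64)) = 7^6 = 117649 multiplications
Difference: 91125 - 117649 = -26524 (Strassen uses MORE here due to padding overhead — for small or just-over-power-of-2 n, padding can outweigh the per-level savings)

Standard: 91125 multiplications (45^3). Strassen: 117649 multiplications (7^6, after padding to 64x64). Strassen reduces 8 recursive multiplications to 7 at each level.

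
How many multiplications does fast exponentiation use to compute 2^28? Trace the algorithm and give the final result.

Computing 2^28 by squaring (build up from 2^1; each line after the first costs one multiplication):

2^1 = 2
2^2 = (2^1)^2 = 2^2 = 4
2^3 = 2 * 2^2 = 2 * 4 = 8
2^6 = (2^3)^2 = 8^2 = 64
2^7 = 2 * 2^6 = 2 * 64 = 128
2^14 = (2^7)^2 = 128^2 = 16384
2^28 = (2^14)^2 = 16384^2 = 268435456

Result: 268435456
Multiplications needed: 6 (6 lines after 2^1)

2^28 = 268435456. Using exponentiation by squaring, this requires 6 multiplications. The key idea: if the exponent is even, square the half-power; if odd, multiply by the base once.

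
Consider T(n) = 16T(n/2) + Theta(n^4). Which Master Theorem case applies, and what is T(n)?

Master Theorem for T(n) = 16T(n/2) + O(n^4):

a = 16, b = 2, c = 4
log_b(a) = log_2(16) = 4.0000

Case 2: c = 4 = log_2(16) = 4.0000
T(n) = O(n^4 log n) = O(n^4 log n)

For T(n) = 16T(n/2) + O(n^4): log_2(16) = 4.0000. This is Case 2 of the Master Theorem (c = log_b(a), equal work at all levels), giving O(n^4 log n).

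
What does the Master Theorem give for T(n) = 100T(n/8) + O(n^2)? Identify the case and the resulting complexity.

Master Theorem for T(n) = 100T(n/8) + O(n^2):

a = 100, b = 8, c = 2
log_b(a) = log_8(100) = 2.2146

Case 1: c = 2 < log_8(100) = 2.2146
T(n) = O(n^(log_8 100))

For T(n) = 100T(n/8) + O(n^2): log_8(100) = 2.2146. This is Case 1 of the Master Theorem (c < log_b(a), work dominated by leaves), giving O(n^(log_8 100)).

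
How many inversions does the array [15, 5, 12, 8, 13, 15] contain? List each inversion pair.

Finding inversions in [15, 5, 12, 8, 13, 15]:

(0, 1): arr[0]=15 > arr[1]=5
(0, 2): arr[0]=15 > arr[2]=12
(0, 3): arr[0]=15 > arr[3]=8
(0, 4): arr[0]=15 > arr[4]=13
(2, 3): arr[2]=12 > arr[3]=8

Total inversions: 5

The array has 5 inversion(s): (0,1), (0,2), (0,3), (0,4), (2,3). Each pair (i,j) satisfies i < j and arr[i] > arr[j].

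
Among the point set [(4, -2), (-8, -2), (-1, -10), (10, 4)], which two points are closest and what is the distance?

Computing all pairwise distances among 4 points:

d((4, -2), (-8, -2)) = 12.0
d((4, -2), (-1, -10)) = 9.434
d((4, -2), (10, 4)) = 8.4853 <-- minimum
d((-8, -2), (-1, -10)) = 10.6301
d((-8, -2), (10, 4)) = 18.9737
d((-1, -10), (10, 4)) = 17.8045

Closest pair: (4, -2) and (10, 4) with distance 8.4853

The closest pair is (4, -2) and (10, 4) with Euclidean distance 8.4853. For 4 points, brute-force pairwise comparison is shown above. For large n, the divide-and-conquer algorithm (sort by x, recurse on halves, check the dividing strip) achieves O(n log n).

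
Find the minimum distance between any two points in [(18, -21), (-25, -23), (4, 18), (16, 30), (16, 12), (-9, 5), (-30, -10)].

Computing all pairwise distances among 7 points:

d((18, -21), (-25, -23)) = 43.0465
d((18, -21), (4, 18)) = 41.4367
d((18, -21), (16, 30)) = 51.0392
d((18, -21), (16, 12)) = 33.0606
d((18, -21), (-9, 5)) = 37.4833
d((18, -21), (-30, -10)) = 49.2443
d((-25, -23), (4, 18)) = 50.2195
d((-25, -23), (16, 30)) = 67.0075
d((-25, -23), (16, 12)) = 53.9073
d((-25, -23), (-9, 5)) = 32.249
d((-25, -23), (-30, -10)) = 13.9284
d((4, 18), (16, 30)) = 16.9706
d((4, 18), (16, 12)) = 13.4164 <-- minimum
d((4, 18), (-9, 5)) = 18.3848
d((4, 18), (-30, -10)) = 44.0454
d((16, 30), (16, 12)) = 18.0
d((16, 30), (-9, 5)) = 35.3553
d((16, 30), (-30, -10)) = 60.959
d((16, 12), (-9, 5)) = 25.9615
d((16, 12), (-30, -10)) = 50.9902
d((-9, 5), (-30, -10)) = 25.807

Closest pair: (4, 18) and (16, 12) with distance 13.4164

The closest pair is (4, 18) and (16, 12) with Euclidean distance 13.4164. For 7 points, brute-force pairwise comparison is shown above. For large n, the divide-and-conquer algorithm (sort by x, recurse on halves, check the dividing strip) achieves O(n log n).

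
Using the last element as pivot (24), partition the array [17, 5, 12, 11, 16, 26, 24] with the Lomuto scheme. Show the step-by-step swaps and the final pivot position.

Lomuto partition with pivot = 24:

Initial array: [17, 5, 12, 11, 16, 26, 24]

arr[0]=17 <= 24: swap with position 0, array becomes [17, 5, 12, 11, 16, 26, 24]
arr[1]=5 <= 24: swap with position 1, array becomes [17, 5, 12, 11, 16, 26, 24]
arr[2]=12 <= 24: swap with position 2, array becomes [17, 5, 12, 11, 16, 26, 24]
arr[3]=11 <= 24: swap with position 3, array becomes [17, 5, 12, 11, 16, 26, 24]
arr[4]=16 <= 24: swap with position 4, array becomes [17, 5, 12, 11, 16, 26, 24]
arr[5]=26 > 24: no swap

Place pivot at position 5: [17, 5, 12, 11, 16, 24, 26]
Pivot position: 5

After partitioning with pivot 24, the array becomes [17, 5, 12, 11, 16, 24, 26]. The pivot is placed at index 5. All elements to the left of the pivot are <= 24, and all elements to the right are > 24.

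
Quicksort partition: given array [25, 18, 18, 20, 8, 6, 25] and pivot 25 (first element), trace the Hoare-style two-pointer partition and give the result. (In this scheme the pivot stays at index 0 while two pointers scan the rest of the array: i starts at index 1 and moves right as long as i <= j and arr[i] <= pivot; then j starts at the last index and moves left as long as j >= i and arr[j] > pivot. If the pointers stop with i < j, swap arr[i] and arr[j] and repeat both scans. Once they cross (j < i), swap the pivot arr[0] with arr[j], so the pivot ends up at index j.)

Hoare-style two-pointer partition with pivot = 25:

Initial array: [25, 18, 18, 20, 8, 6, 25]

Pointers start at i = 1, j = 6.
i ends at 7, j ends at 6: the pointers have crossed (j < i), so scanning stops.

Swap pivot arr[0] with arr[6] to place pivot at position 6: [25, 18, 18, 20, 8, 6, 25]
Pivot position: 6

After partitioning with pivot 25, the array becomes [25, 18, 18, 20, 8, 6, 25]. The pivot is placed at index 6. All elements to the left of the pivot are <= 25, and all elements to the right are > 25.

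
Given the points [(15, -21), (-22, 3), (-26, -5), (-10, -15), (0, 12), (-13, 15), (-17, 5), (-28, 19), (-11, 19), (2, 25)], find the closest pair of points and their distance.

Computing all pairwise distances among 10 points:

d((15, -21), (-22, 3)) = 44.1022
d((15, -21), (-26, -5)) = 44.0114
d((15, -21), (-10, -15)) = 25.7099
d((15, -21), (0, 12)) = 36.2491
d((15, -21), (-13, 15)) = 45.607
d((15, -21), (-17, 5)) = 41.2311
d((15, -21), (-28, 19)) = 58.7282
d((15, -21), (-11, 19)) = 47.7074
d((15, -21), (2, 25)) = 47.8017
d((-22, 3), (-26, -5)) = 8.9443
d((-22, 3), (-10, -15)) = 21.6333
d((-22, 3), (0, 12)) = 23.7697
d((-22, 3), (-13, 15)) = 15.0
d((-22, 3), (-17, 5)) = 5.3852
d((-22, 3), (-28, 19)) = 17.088
d((-22, 3), (-11, 19)) = 19.4165
d((-22, 3), (2, 25)) = 32.5576
d((-26, -5), (-10, -15)) = 18.868
d((-26, -5), (0, 12)) = 31.0644
d((-26, -5), (-13, 15)) = 23.8537
d((-26, -5), (-17, 5)) = 13.4536
d((-26, -5), (-28, 19)) = 24.0832
d((-26, -5), (-11, 19)) = 28.3019
d((-26, -5), (2, 25)) = 41.0366
d((-10, -15), (0, 12)) = 28.7924
d((-10, -15), (-13, 15)) = 30.1496
d((-10, -15), (-17, 5)) = 21.1896
d((-10, -15), (-28, 19)) = 38.4708
d((-10, -15), (-11, 19)) = 34.0147
d((-10, -15), (2, 25)) = 41.7612
d((0, 12), (-13, 15)) = 13.3417
d((0, 12), (-17, 5)) = 18.3848
d((0, 12), (-28, 19)) = 28.8617
d((0, 12), (-11, 19)) = 13.0384
d((0, 12), (2, 25)) = 13.1529
d((-13, 15), (-17, 5)) = 10.7703
d((-13, 15), (-28, 19)) = 15.5242
d((-13, 15), (-11, 19)) = 4.4721 <-- minimum
d((-13, 15), (2, 25)) = 18.0278
d((-17, 5), (-28, 19)) = 17.8045
d((-17, 5), (-11, 19)) = 15.2315
d((-17, 5), (2, 25)) = 27.5862
d((-28, 19), (-11, 19)) = 17.0
d((-28, 19), (2, 25)) = 30.5941
d((-11, 19), (2, 25)) = 14.3178

Closest pair: (-13, 15) and (-11, 19) with distance 4.4721

The closest pair is (-13, 15) and (-11, 19) with Euclidean distance 4.4721. For 10 points, brute-force pairwise comparison is shown above. For large n, the divide-and-conquer algorithm (sort by x, recurse on halves, check the dividing strip) achieves O(n log n).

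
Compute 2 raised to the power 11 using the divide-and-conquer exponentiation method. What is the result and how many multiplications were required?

Computing 2^11 by squaring (build up from 2^1; each line after the first costs one multiplication):

2^1 = 2
2^2 = (2^1)^2 = 2^2 = 4
2^4 = (2^2)^2 = 4^2 = 16
2^5 = 2 * 2^4 = 2 * 16 = 32
2^10 = (2^5)^2 = 32^2 = 1024
2^11 = 2 * 2^10 = 2 * 1024 = 2048

Result: 2048
Multiplications needed: 5 (5 lines after 2^1)

2^11 = 2048. Using exponentiation by squaring, this requires 5 multiplications. The key idea: if the exponent is even, square the half-power; if odd, multiply by the base once.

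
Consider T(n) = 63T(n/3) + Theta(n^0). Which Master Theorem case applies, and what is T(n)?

Master Theorem for T(n) = 63T(n/3) + O(n^0):

a = 63, b = 3, c = 0
log_b(a) = log_3(63) = 3.7712

Case 1: c = 0 < log_3(63) = 3.7712
T(n) = O(n^(log_3 63))

For T(n) = 63T(n/3) + O(n^0): log_3(63) = 3.7712. This is Case 1 of the Master Theorem (c < log_b(a), work dominated by leaves), giving O(n^(log_3 63)).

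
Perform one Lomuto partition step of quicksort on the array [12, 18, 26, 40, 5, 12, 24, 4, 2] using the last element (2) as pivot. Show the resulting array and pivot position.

Lomuto partition with pivot = 2:

Initial array: [12, 18, 26, 40, 5, 12, 24, 4, 2]

arr[0]=12 > 2: no swap
arr[1]=18 > 2: no swap
arr[2]=26 > 2: no swap
arr[3]=40 > 2: no swap
arr[4]=5 > 2: no swap
arr[5]=12 > 2: no swap
arr[6]=24 > 2: no swap
arr[7]=4 > 2: no swap

Place pivot at position 0: [2, 18, 26, 40, 5, 12, 24, 4, 12]
Pivot position: 0

After partitioning with pivot 2, the array becomes [2, 18, 26, 40, 5, 12, 24, 4, 12]. The pivot is placed at index 0. All elements to the left of the pivot are <= 2, and all elements to the right are > 2.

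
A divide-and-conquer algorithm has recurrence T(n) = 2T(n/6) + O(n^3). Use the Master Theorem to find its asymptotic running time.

Master Theorem for T(n) = 2T(n/6) + O(n^3):

a = 2, b = 6, c = 3
log_b(a) = log_6(2) = 0.3869

Case 3: c = 3 > log_6(2) = 0.3869
T(n) = O(n^3) = O(n^3)

For T(n) = 2T(n/6) + O(n^3): log_6(2) = 0.3869. This is Case 3 of the Master Theorem (c > log_b(a), work dominated by root), giving O(n^3).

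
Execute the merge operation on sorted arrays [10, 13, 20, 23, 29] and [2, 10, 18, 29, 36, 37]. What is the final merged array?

Merging process:

Compare 10 vs 2: take 2 from right. Merged: [2]
Compare 10 vs 10: take 10 from left. Merged: [2, 10]
Compare 13 vs 10: take 10 from right. Merged: [2, 10, 10]
Compare 13 vs 18: take 13 from left. Merged: [2, 10, 10, 13]
Compare 20 vs 18: take 18 from right. Merged: [2, 10, 10, 13, 18]
Compare 20 vs 29: take 20 from left. Merged: [2, 10, 10, 13, 18, 20]
Compare 23 vs 29: take 23 from left. Merged: [2, 10, 10, 13, 18, 20, 23]
Compare 29 vs 29: take 29 from left. Merged: [2, 10, 10, 13, 18, 20, 23, 29]
Append remaining from right: [29, 36, 37]. Merged: [2, 10, 10, 13, 18, 20, 23, 29, 29, 36, 37]

Final merged array: [2, 10, 10, 13, 18, 20, 23, 29, 29, 36, 37]
Total comparisons: 8

The merged array is [2, 10, 10, 13, 18, 20, 23, 29, 29, 36, 37], requiring 8 comparisons. The merge step runs in O(n) time where n is the total number of elements.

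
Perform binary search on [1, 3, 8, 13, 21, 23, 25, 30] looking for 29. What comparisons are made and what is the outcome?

Binary search for 29 in [1, 3, 8, 13, 21, 23, 25, 30]:

lo=0, hi=7, mid=3, arr[mid]=13 -> 13 < 29, search right half
lo=4, hi=7, mid=5, arr[mid]=23 -> 23 < 29, search right half
lo=6, hi=7, mid=6, arr[mid]=25 -> 25 < 29, search right half
lo=7, hi=7, mid=7, arr[mid]=30 -> 30 > 29, search left half
lo=7 > hi=6, target 29 not found

Binary search determines that 29 is not in the array after 4 comparisons. The search space was exhausted without finding the target.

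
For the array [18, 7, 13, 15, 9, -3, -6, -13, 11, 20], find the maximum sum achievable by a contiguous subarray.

Using Kadane's algorithm on [18, 7, 13, 15, 9, -3, -6, -13, 11, 20]:

Scanning through the array:
Position 1 (value 7): max_ending_here = 25, max_so_far = 25
Position 2 (value 13): max_ending_here = 38, max_so_far = 38
Position 3 (value 15): max_ending_here = 53, max_so_far = 53
Position 4 (value 9): max_ending_here = 62, max_so_far = 62
Position 5 (value -3): max_ending_here = 59, max_so_far = 62
Position 6 (value -6): max_ending_here = 53, max_so_far = 62
Position 7 (value -13): max_ending_here = 40, max_so_far = 62
Position 8 (value 11): max_ending_here = 51, max_so_far = 62
Position 9 (value 20): max_ending_here = 71, max_so_far = 71

Maximum subarray: [18, 7, 13, 15, 9, -3, -6, -13, 11, 20]
Maximum sum: 71

The maximum subarray is [18, 7, 13, 15, 9, -3, -6, -13, 11, 20] with sum 71. This subarray runs from index 0 to index 9.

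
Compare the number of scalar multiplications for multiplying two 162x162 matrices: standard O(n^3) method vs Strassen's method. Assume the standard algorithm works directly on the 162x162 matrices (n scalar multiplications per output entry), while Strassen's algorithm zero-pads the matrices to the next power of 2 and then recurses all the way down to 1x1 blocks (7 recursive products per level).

Matrix multiplication for 162x162 matrices:

Strassen's algorithm requires power-of-2 dimensions. Pad 162x162 to 256x256 (next power of 2).

Standard algorithm: 162^3 = 4251528 multiplications
Strassen's algorithm: 7^(log2(256)) = 7^8 = 5764801 multiplications
Difference: 4251528 - 5764801 = -1513273 (Strassen uses MORE here due to padding overhead — for small or just-over-power-of-2 n, padding can outweigh the per-level savings)

Standard: 4251528 multiplications (162^3). Strassen: 5764801 multiplications (7^8, after padding to 256x256). Strassen reduces 8 recursive multiplications to 7 at each level.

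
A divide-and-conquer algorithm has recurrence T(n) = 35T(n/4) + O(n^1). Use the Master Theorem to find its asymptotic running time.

Master Theorem for T(n) = 35T(n/4) + O(n^1):

a = 35, b = 4, c = 1
log_b(a) = log_4(35) = 2.5646

Case 1: c = 1 < log_4(35) = 2.5646
T(n) = O(n^(log_4 35))

For T(n) = 35T(n/4) + O(n^1): log_4(35) = 2.5646. This is Case 1 of the Master Theorem (c < log_b(a), work dominated by leaves), giving O(n^(log_4 35)).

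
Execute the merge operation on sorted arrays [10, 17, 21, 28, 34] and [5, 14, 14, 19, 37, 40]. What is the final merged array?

Merging process:

Compare 10 vs 5: take 5 from right. Merged: [5]
Compare 10 vs 14: take 10 from left. Merged: [5, 10]
Compare 17 vs 14: take 14 from right. Merged: [5, 10, 14]
Compare 17 vs 14: take 14 from right. Merged: [5, 10, 14, 14]
Compare 17 vs 19: take 17 from left. Merged: [5, 10, 14, 14, 17]
Compare 21 vs 19: take 19 from right. Merged: [5, 10, 14, 14, 17, 19]
Compare 21 vs 37: take 21 from left. Merged: [5, 10, 14, 14, 17, 19, 21]
Compare 28 vs 37: take 28 from left. Merged: [5, 10, 14, 14, 17, 19, 21, 28]
Compare 34 vs 37: take 34 from left. Merged: [5, 10, 14, 14, 17, 19, 21, 28, 34]
Append remaining from right: [37, 40]. Merged: [5, 10, 14, 14, 17, 19, 21, 28, 34, 37, 40]

Final merged array: [5, 10, 14, 14, 17, 19, 21, 28, 34, 37, 40]
Total comparisons: 9

The merged array is [5, 10, 14, 14, 17, 19, 21, 28, 34, 37, 40], requiring 9 comparisons. The merge step runs in O(n) time where n is the total number of elements.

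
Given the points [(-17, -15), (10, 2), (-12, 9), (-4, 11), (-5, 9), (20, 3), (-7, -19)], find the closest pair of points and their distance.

Computing all pairwise distances among 7 points:

d((-17, -15), (10, 2)) = 31.9061
d((-17, -15), (-12, 9)) = 24.5153
d((-17, -15), (-4, 11)) = 29.0689
d((-17, -15), (-5, 9)) = 26.8328
d((-17, -15), (20, 3)) = 41.1461
d((-17, -15), (-7, -19)) = 10.7703
d((10, 2), (-12, 9)) = 23.0868
d((10, 2), (-4, 11)) = 16.6433
d((10, 2), (-5, 9)) = 16.5529
d((10, 2), (20, 3)) = 10.0499
d((10, 2), (-7, -19)) = 27.0185
d((-12, 9), (-4, 11)) = 8.2462
d((-12, 9), (-5, 9)) = 7.0
d((-12, 9), (20, 3)) = 32.5576
d((-12, 9), (-7, -19)) = 28.4429
d((-4, 11), (-5, 9)) = 2.2361 <-- minimum
d((-4, 11), (20, 3)) = 25.2982
d((-4, 11), (-7, -19)) = 30.1496
d((-5, 9), (20, 3)) = 25.7099
d((-5, 9), (-7, -19)) = 28.0713
d((20, 3), (-7, -19)) = 34.8281

Closest pair: (-4, 11) and (-5, 9) with distance 2.2361

The closest pair is (-4, 11) and (-5, 9) with Euclidean distance 2.2361. For 7 points, brute-force pairwise comparison is shown above. For large n, the divide-and-conquer algorithm (sort by x, recurse on halves, check the dividing strip) achieves O(n log n).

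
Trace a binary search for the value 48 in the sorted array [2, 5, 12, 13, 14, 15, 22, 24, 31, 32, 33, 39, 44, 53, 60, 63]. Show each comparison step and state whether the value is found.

Binary search for 48 in [2, 5, 12, 13, 14, 15, 22, 24, 31, 32, 33, 39, 44, 53, 60, 63]:

lo=0, hi=15, mid=7, arr[mid]=24 -> 24 < 48, search right half
lo=8, hi=15, mid=11, arr[mid]=39 -> 39 < 48, search right half
lo=12, hi=15, mid=13, arr[mid]=53 -> 53 > 48, search left half
lo=12, hi=12, mid=12, arr[mid]=44 -> 44 < 48, search right half
lo=13 > hi=12, target 48 not found

Binary search determines that 48 is not in the array after 4 comparisons. The search space was exhausted without finding the target.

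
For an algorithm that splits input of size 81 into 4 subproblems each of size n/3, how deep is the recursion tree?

For divide and conquer with division factor 3:

Problem sizes at each level:
Level 0: 81
Level 1: 27
Level 2: 9
Level 3: 3
Level 4: 1

The root is level 0 and the size-1 base case is level 4 (the tree spans levels 0 through 4, i.e. 5 levels counting the root), so the depth is the number of divisions: log_3(81) = 4

The recursion tree depth is log_3(81) = 4. At each level, the problem size is divided by 3, so it takes 4 divisions to reduce to a base case of size 1. The algorithm makes 4 recursive calls at each level.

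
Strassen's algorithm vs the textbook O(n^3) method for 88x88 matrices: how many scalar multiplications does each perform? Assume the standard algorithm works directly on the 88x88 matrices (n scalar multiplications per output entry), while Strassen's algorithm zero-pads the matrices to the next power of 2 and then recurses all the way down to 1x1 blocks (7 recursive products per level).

Matrix multiplication for 88x88 matrices:

Strassen's algorithm requires power-of-2 dimensions. Pad 88x88 to 128x128 (next power of 2).

Standard algorithm: 88^3 = 681472 multiplications
Strassen's algorithm: 7^(log2(128)) = 7^7 = 823543 multiplications
Difference: 681472 - 823543 = -142071 (Strassen uses MORE here due to padding overhead — for small or just-over-power-of-2 n, padding can outweigh the per-level savings)

Standard: 681472 multiplications (88^3). Strassen: 823543 multiplications (7^7, after padding to 128x128). Strassen reduces 8 recursive multiplications to 7 at each level.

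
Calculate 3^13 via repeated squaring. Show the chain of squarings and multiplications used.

Computing 3^13 by squaring (build up from 3^1; each line after the first costs one multiplication):

3^1 = 3
3^2 = (3^1)^2 = 3^2 = 9
3^3 = 3 * 3^2 = 3 * 9 = 27
3^6 = (3^3)^2 = 27^2 = 729
3^12 = (3^6)^2 = 729^2 = 531441
3^13 = 3 * 3^12 = 3 * 531441 = 1594323

Result: 1594323
Multiplications needed: 5 (5 lines after 3^1)

3^13 = 1594323. Using exponentiation by squaring, this requires 5 multiplications. The key idea: if the exponent is even, square the half-power; if odd, multiply by the base once.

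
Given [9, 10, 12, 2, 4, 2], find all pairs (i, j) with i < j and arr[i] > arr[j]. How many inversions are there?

Finding inversions in [9, 10, 12, 2, 4, 2]:

(0, 3): arr[0]=9 > arr[3]=2
(0, 4): arr[0]=9 > arr[4]=4
(0, 5): arr[0]=9 > arr[5]=2
(1, 3): arr[1]=10 > arr[3]=2
(1, 4): arr[1]=10 > arr[4]=4
(1, 5): arr[1]=10 > arr[5]=2
(2, 3): arr[2]=12 > arr[3]=2
(2, 4): arr[2]=12 > arr[4]=4
(2, 5): arr[2]=12 > arr[5]=2
(4, 5): arr[4]=4 > arr[5]=2

Total inversions: 10

The array has 10 inversion(s): (0,3), (0,4), (0,5), (1,3), (1,4), (1,5), (2,3), (2,4), (2,5), (4,5). Each pair (i,j) satisfies i < j and arr[i] > arr[j].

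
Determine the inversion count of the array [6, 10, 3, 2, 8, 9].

Finding inversions in [6, 10, 3, 2, 8, 9]:

(0, 2): arr[0]=6 > arr[2]=3
(0, 3): arr[0]=6 > arr[3]=2
(1, 2): arr[1]=10 > arr[2]=3
(1, 3): arr[1]=10 > arr[3]=2
(1, 4): arr[1]=10 > arr[4]=8
(1, 5): arr[1]=10 > arr[5]=9
(2, 3): arr[2]=3 > arr[3]=2

Total inversions: 7

The array has 7 inversion(s): (0,2), (0,3), (1,2), (1,3), (1,4), (1,5), (2,3). Each pair (i,j) satisfies i < j and arr[i] > arr[j].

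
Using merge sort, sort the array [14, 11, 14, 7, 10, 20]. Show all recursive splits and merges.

Merge sort trace:

Split: [14, 11, 14, 7, 10, 20] -> [14, 11, 14] and [7, 10, 20]
  Split: [14, 11, 14] -> [14] and [11, 14]
    Split: [11, 14] -> [11] and [14]
    Merge: [11] + [14] -> [11, 14]
  Merge: [14] + [11, 14] -> [11, 14, 14]
  Split: [7, 10, 20] -> [7] and [10, 20]
    Split: [10, 20] -> [10] and [20]
    Merge: [10] + [20] -> [10, 20]
  Merge: [7] + [10, 20] -> [7, 10, 20]
Merge: [11, 14, 14] + [7, 10, 20] -> [7, 10, 11, 14, 14, 20]

Final sorted array: [7, 10, 11, 14, 14, 20]

The merge sort proceeds by recursively splitting the array and merging sorted halves.
After all merges, the sorted array is [7, 10, 11, 14, 14, 20].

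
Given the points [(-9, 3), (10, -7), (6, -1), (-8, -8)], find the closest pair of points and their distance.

Computing all pairwise distances among 4 points:

d((-9, 3), (10, -7)) = 21.4709
d((-9, 3), (6, -1)) = 15.5242
d((-9, 3), (-8, -8)) = 11.0454
d((10, -7), (6, -1)) = 7.2111 <-- minimum
d((10, -7), (-8, -8)) = 18.0278
d((6, -1), (-8, -8)) = 15.6525

Closest pair: (10, -7) and (6, -1) with distance 7.2111

The closest pair is (10, -7) and (6, -1) with Euclidean distance 7.2111. For 4 points, brute-force pairwise comparison is shown above. For large n, the divide-and-conquer algorithm (sort by x, recurse on halves, check the dividing strip) achieves O(n log n).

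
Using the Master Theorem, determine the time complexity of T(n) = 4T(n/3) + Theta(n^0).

Master Theorem for T(n) = 4T(n/3) + O(n^0):

a = 4, b = 3, c = 0
log_b(a) = log_3(4) = 1.2619

Case 1: c = 0 < log_3(4) = 1.2619
T(n) = O(n^(log_3 4))

For T(n) = 4T(n/3) + O(n^0): log_3(4) = 1.2619. This is Case 1 of the Master Theorem (c < log_b(a), work dominated by leaves), giving O(n^(log_3 4)).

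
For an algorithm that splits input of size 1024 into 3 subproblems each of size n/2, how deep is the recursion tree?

For divide and conquer with division factor 2:

Problem sizes at each level:
Level 0: 1024
Level 1: 512
Level 2: 256
Level 3: 128
Level 4: 64
Level 5: 32
Level 6: 16
Level 7: 8
Level 8: 4
Level 9: 2
Level 10: 1

The root is level 0 and the size-1 base case is level 10 (the tree spans levels 0 through 10, i.e. 11 levels counting the root), so the depth is the number of divisions: log_2(1024) = 10

The recursion tree depth is log_2(1024) = 10. At each level, the problem size is divided by 2, so it takes 10 divisions to reduce to a base case of size 1. The algorithm makes 3 recursive calls at each level.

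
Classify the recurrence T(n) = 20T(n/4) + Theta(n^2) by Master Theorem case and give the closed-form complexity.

Master Theorem for T(n) = 20T(n/4) + O(n^2):

a = 20, b = 4, c = 2
log_b(a) = log_4(20) = 2.1610

Case 1: c = 2 < log_4(20) = 2.1610
T(n) = O(n^(log_4 20))

For T(n) = 20T(n/4) + O(n^2): log_4(20) = 2.1610. This is Case 1 of the Master Theorem (c < log_b(a), work dominated by leaves), giving O(n^(log_4 20)).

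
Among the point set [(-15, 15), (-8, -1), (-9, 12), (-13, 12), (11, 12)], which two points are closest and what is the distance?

Computing all pairwise distances among 5 points:

d((-15, 15), (-8, -1)) = 17.4642
d((-15, 15), (-9, 12)) = 6.7082
d((-15, 15), (-13, 12)) = 3.6056 <-- minimum
d((-15, 15), (11, 12)) = 26.1725
d((-8, -1), (-9, 12)) = 13.0384
d((-8, -1), (-13, 12)) = 13.9284
d((-8, -1), (11, 12)) = 23.0217
d((-9, 12), (-13, 12)) = 4.0
d((-9, 12), (11, 12)) = 20.0
d((-13, 12), (11, 12)) = 24.0

Closest pair: (-15, 15) and (-13, 12) with distance 3.6056

The closest pair is (-15, 15) and (-13, 12) with Euclidean distance 3.6056. For 5 points, brute-force pairwise comparison is shown above. For large n, the divide-and-conquer algorithm (sort by x, recurse on halves, check the dividing strip) achieves O(n log n).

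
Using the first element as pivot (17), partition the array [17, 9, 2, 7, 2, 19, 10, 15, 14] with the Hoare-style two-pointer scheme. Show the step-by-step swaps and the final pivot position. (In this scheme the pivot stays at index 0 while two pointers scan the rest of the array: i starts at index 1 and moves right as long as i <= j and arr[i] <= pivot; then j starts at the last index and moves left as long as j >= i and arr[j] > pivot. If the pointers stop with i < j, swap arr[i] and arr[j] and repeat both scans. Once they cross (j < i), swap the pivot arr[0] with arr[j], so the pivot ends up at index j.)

Hoare-style two-pointer partition with pivot = 17:

Initial array: [17, 9, 2, 7, 2, 19, 10, 15, 14]

Pointers start at i = 1, j = 8.
i stops at index 5 (arr[5]=19 > 17), j stops at index 8 (arr[8]=14 <= 17): swap arr[5] and arr[8], array becomes [17, 9, 2, 7, 2, 14, 10, 15, 19]
i ends at 8, j ends at 7: the pointers have crossed (j < i), so scanning stops.

Swap pivot arr[0] with arr[7] to place pivot at position 7: [15, 9, 2, 7, 2, 14, 10, 17, 19]
Pivot position: 7

After partitioning with pivot 17, the array becomes [15, 9, 2, 7, 2, 14, 10, 17, 19]. The pivot is placed at index 7. All elements to the left of the pivot are <= 17, and all elements to the right are > 17.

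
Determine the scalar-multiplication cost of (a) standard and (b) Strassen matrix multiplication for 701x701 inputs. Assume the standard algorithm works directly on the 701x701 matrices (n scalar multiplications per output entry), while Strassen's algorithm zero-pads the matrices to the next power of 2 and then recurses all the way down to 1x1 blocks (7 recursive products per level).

Matrix multiplication for 701x701 matrices:

Strassen's algorithm requires power-of-2 dimensions. Pad 701x701 to 1024x1024 (next power of 2).

Standard algorithm: 701^3 = 344472101 multiplications
Strassen's algorithm: 7^(log2(1024)) = 7^10 = 282475249 multiplications
Savings: 344472101 - 282475249 = 61996852 multiplications

Standard: 344472101 multiplications (701^3). Strassen: 282475249 multiplications (7^10, after padding to 1024x1024). Strassen reduces 8 recursive multiplications to 7 at each level.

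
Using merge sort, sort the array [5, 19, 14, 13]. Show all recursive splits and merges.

Merge sort trace:

Split: [5, 19, 14, 13] -> [5, 19] and [14, 13]
  Split: [5, 19] -> [5] and [19]
  Merge: [5] + [19] -> [5, 19]
  Split: [14, 13] -> [14] and [13]
  Merge: [14] + [13] -> [13, 14]
Merge: [5, 19] + [13, 14] -> [5, 13, 14, 19]

Final sorted array: [5, 13, 14, 19]

The merge sort proceeds by recursively splitting the array and merging sorted halves.
After all merges, the sorted array is [5, 13, 14, 19].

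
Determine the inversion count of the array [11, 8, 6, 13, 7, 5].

Finding inversions in [11, 8, 6, 13, 7, 5]:

(0, 1): arr[0]=11 > arr[1]=8
(0, 2): arr[0]=11 > arr[2]=6
(0, 4): arr[0]=11 > arr[4]=7
(0, 5): arr[0]=11 > arr[5]=5
(1, 2): arr[1]=8 > arr[2]=6
(1, 4): arr[1]=8 > arr[4]=7
(1, 5): arr[1]=8 > arr[5]=5
(2, 5): arr[2]=6 > arr[5]=5
(3, 4): arr[3]=13 > arr[4]=7
(3, 5): arr[3]=13 > arr[5]=5
(4, 5): arr[4]=7 > arr[5]=5

Total inversions: 11

The array has 11 inversion(s): (0,1), (0,2), (0,4), (0,5), (1,2), (1,4), (1,5), (2,5), (3,4), (3,5), (4,5). Each pair (i,j) satisfies i < j and arr[i] > arr[j].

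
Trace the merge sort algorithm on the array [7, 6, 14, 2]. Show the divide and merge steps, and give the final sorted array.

Merge sort trace:

Split: [7, 6, 14, 2] -> [7, 6] and [14, 2]
  Split: [7, 6] -> [7] and [6]
  Merge: [7] + [6] -> [6, 7]
  Split: [14, 2] -> [14] and [2]
  Merge: [14] + [2] -> [2, 14]
Merge: [6, 7] + [2, 14] -> [2, 6, 7, 14]

Final sorted array: [2, 6, 7, 14]

The merge sort proceeds by recursively splitting the array and merging sorted halves.
After all merges, the sorted array is [2, 6, 7, 14].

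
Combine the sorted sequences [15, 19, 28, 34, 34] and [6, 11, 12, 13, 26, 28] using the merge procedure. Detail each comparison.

Merging process:

Compare 15 vs 6: take 6 from right. Merged: [6]
Compare 15 vs 11: take 11 from right. Merged: [6, 11]
Compare 15 vs 12: take 12 from right. Merged: [6, 11, 12]
Compare 15 vs 13: take 13 from right. Merged: [6, 11, 12, 13]
Compare 15 vs 26: take 15 from left. Merged: [6, 11, 12, 13, 15]
Compare 19 vs 26: take 19 from left. Merged: [6, 11, 12, 13, 15, 19]
Compare 28 vs 26: take 26 from right. Merged: [6, 11, 12, 13, 15, 19, 26]
Compare 28 vs 28: take 28 from left. Merged: [6, 11, 12, 13, 15, 19, 26, 28]
Compare 34 vs 28: take 28 from right. Merged: [6, 11, 12, 13, 15, 19, 26, 28, 28]
Append remaining from left: [34, 34]. Merged: [6, 11, 12, 13, 15, 19, 26, 28, 28, 34, 34]

Final merged array: [6, 11, 12, 13, 15, 19, 26, 28, 28, 34, 34]
Total comparisons: 9

The merged array is [6, 11, 12, 13, 15, 19, 26, 28, 28, 34, 34], requiring 9 comparisons. The merge step runs in O(n) time where n is the total number of elements.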